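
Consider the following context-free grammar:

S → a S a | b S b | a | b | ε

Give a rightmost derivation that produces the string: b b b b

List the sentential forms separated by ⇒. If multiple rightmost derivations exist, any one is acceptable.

S ⇒ b S b ⇒ b b S b b ⇒ b b b b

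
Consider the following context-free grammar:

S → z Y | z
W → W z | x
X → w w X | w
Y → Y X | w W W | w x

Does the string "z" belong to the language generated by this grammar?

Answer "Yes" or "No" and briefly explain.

Yes - a valid derivation exists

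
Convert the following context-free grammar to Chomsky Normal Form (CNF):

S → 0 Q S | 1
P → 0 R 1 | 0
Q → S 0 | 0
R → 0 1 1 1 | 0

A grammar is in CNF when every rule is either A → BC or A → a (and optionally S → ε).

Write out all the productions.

T0 → 0; S → 1; T1 → 1; P → 0; Q → 0; R → 0; S → T0 X0; X0 → Q S; P → T0 X1; X1 → R T1; Q → S T0; R → T0 X2; X2 → T1 X3; X3 → T1 T1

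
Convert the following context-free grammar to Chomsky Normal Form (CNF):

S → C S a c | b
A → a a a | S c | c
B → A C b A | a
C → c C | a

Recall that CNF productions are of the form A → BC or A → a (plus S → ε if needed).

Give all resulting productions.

TA → a; TC → c; S → b; A → c; TB → b; B → a; C → a; S → C X0; X0 → S X1; X1 → TA TC; A → TA X2; X2 → TA TA; A → S TC; B → A X3; X3 → C X4; X4 → TB A; C → TC C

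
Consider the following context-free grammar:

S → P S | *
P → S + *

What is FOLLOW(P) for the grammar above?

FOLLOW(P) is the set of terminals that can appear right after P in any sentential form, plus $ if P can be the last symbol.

We compute FOLLOW(P) using the standard algorithm.
FOLLOW(S) starts with {$}.
FIRST(P) = {*}
FIRST(S) = {*}
FOLLOW(P) = {*}
FOLLOW(S) = {$, +}
Therefore, FOLLOW(P) = {*}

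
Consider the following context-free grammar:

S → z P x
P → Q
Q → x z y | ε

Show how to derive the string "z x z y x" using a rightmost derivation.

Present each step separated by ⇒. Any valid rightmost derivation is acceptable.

S ⇒ z P x ⇒ z Q x ⇒ z x z y x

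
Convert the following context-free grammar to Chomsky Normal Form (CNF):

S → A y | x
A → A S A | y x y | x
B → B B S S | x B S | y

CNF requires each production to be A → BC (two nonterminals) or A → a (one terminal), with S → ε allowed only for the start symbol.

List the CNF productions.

TY → y; S → x; TX → x; A → x; B → y; S → A TY; A → A X0; X0 → S A; A → TY X1; X1 → TX TY; B → B X2; X2 → B X3; X3 → S S; B → TX X4; X4 → B S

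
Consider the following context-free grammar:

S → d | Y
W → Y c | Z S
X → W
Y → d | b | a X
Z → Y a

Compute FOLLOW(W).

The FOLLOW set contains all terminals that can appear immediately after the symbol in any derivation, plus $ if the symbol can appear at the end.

We compute FOLLOW(W) using the standard algorithm.
FOLLOW(S) starts with {$}.
FIRST(S) = {a, b, d}
FIRST(W) = {a, b, d}
FIRST(X) = {a, b, d}
FIRST(Y) = {a, b, d}
FIRST(Z) = {a, b, d}
FOLLOW(S) = {$, a, c}
FOLLOW(W) = {$, a, c}
FOLLOW(X) = {$, a, c}
FOLLOW(Y) = {$, a, c}
FOLLOW(Z) = {a, b, d}
Therefore, FOLLOW(W) = {$, a, c}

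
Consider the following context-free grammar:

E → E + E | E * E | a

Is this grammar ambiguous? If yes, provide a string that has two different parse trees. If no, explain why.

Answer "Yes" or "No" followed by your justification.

Yes - the string 'a * a + a * a' has two distinct leftmost derivations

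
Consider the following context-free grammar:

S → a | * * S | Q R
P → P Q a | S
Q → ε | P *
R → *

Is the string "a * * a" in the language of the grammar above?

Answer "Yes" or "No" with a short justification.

No - no valid derivation exists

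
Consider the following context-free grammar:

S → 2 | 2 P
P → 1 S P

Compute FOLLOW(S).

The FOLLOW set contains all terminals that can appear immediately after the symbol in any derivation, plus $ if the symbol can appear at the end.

We compute FOLLOW(S) using the standard algorithm.
FOLLOW(S) starts with {$}.
FIRST(P) = {1}
FIRST(S) = {2}
FOLLOW(P) = {$, 1}
FOLLOW(S) = {$, 1}
Therefore, FOLLOW(S) = {$, 1}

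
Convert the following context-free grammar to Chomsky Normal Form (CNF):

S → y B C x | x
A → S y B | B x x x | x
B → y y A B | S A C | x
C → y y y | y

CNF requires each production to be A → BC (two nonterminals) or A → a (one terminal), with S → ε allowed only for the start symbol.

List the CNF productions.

TY → y; TX → x; S → x; A → x; B → x; C → y; S → TY X0; X0 → B X1; X1 → C TX; A → S X2; X2 → TY B; A → B X3; X3 → TX X4; X4 → TX TX; B → TY X5; X5 → TY X6; X6 → A B; B → S X7; X7 → A C; C → TY X8; X8 → TY TY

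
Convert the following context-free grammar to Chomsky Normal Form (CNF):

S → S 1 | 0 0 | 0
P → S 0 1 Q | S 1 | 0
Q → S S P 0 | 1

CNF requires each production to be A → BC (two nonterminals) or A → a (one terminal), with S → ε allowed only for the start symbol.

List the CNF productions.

T1 → 1; T0 → 0; S → 0; P → 0; Q → 1; S → S T1; S → T0 T0; P → S X0; X0 → T0 X1; X1 → T1 Q; P → S T1; Q → S X2; X2 → S X3; X3 → P T0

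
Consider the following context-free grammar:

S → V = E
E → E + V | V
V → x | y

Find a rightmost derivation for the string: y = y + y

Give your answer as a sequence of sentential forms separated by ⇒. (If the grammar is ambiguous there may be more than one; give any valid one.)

S ⇒ V = E ⇒ V = E + V ⇒ V = E + y ⇒ V = V + y ⇒ V = y + y ⇒ y = y + y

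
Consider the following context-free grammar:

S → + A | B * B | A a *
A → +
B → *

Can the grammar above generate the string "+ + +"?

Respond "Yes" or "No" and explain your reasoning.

No - no valid derivation exists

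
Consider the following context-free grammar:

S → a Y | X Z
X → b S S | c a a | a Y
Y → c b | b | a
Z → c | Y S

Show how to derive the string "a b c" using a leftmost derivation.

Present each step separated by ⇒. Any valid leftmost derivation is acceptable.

S ⇒ X Z ⇒ a Y Z ⇒ a b Z ⇒ a b c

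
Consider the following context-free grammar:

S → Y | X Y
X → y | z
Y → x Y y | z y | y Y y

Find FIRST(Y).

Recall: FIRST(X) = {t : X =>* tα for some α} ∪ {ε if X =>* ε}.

We compute FIRST(Y) using the standard algorithm.
FIRST(S) = {x, y, z}
FIRST(X) = {y, z}
FIRST(Y) = {x, y, z}
Therefore, FIRST(Y) = {x, y, z}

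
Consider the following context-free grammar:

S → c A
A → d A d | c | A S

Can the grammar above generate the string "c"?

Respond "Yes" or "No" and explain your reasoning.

No - no valid derivation exists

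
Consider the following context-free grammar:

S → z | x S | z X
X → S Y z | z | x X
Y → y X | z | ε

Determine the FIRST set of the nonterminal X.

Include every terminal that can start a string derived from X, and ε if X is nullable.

We compute FIRST(X) using the standard algorithm.
FIRST(S) = {x, z}
FIRST(X) = {x, z}
FIRST(Y) = {y, z, ε}
Therefore, FIRST(X) = {x, z}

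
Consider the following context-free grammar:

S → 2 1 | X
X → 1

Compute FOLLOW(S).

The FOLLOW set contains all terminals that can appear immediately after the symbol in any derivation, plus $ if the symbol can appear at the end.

We compute FOLLOW(S) using the standard algorithm.
FOLLOW(S) starts with {$}.
FIRST(S) = {1, 2}
FIRST(X) = {1}
FOLLOW(S) = {$}
FOLLOW(X) = {$}
Therefore, FOLLOW(S) = {$}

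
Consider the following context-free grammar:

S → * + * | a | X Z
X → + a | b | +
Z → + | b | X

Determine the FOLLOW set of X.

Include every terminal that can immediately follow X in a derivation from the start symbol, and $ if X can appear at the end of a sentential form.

We compute FOLLOW(X) using the standard algorithm.
FOLLOW(S) starts with {$}.
FIRST(S) = {*, +, a, b}
FIRST(X) = {+, b}
FIRST(Z) = {+, b}
FOLLOW(S) = {$}
FOLLOW(X) = {$, +, b}
FOLLOW(Z) = {$}
Therefore, FOLLOW(X) = {$, +, b}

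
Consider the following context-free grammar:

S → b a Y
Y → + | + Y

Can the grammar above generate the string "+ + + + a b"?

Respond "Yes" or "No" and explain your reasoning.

No - no valid derivation exists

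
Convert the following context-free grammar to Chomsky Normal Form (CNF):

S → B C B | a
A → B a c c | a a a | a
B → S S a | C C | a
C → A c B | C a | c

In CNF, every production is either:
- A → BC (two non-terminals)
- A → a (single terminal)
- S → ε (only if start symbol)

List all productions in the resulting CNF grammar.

S → a; TA → a; TC → c; A → a; B → a; C → c; S → B X0; X0 → C B; A → B X1; X1 → TA X2; X2 → TC TC; A → TA X3; X3 → TA TA; B → S X4; X4 → S TA; B → C C; C → A X5; X5 → TC B; C → C TA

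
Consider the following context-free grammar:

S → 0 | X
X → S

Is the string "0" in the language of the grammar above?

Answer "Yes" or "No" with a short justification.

Yes - a valid derivation exists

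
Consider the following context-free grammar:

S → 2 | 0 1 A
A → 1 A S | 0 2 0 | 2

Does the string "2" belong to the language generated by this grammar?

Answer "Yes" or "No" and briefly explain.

Yes - a valid derivation exists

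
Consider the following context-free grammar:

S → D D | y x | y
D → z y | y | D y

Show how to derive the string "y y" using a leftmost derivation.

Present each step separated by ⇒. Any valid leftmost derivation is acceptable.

S ⇒ D D ⇒ y D ⇒ y y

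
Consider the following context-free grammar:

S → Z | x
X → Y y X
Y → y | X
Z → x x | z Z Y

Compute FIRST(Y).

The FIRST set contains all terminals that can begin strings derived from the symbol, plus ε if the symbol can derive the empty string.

We compute FIRST(Y) using the standard algorithm.
FIRST(S) = {x, z}
FIRST(X) = {y}
FIRST(Y) = {y}
FIRST(Z) = {x, z}
Therefore, FIRST(Y) = {y}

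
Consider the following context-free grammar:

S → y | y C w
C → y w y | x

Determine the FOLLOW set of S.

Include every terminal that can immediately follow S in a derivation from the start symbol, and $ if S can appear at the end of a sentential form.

We compute FOLLOW(S) using the standard algorithm.
FOLLOW(S) starts with {$}.
FIRST(C) = {x, y}
FIRST(S) = {y}
FOLLOW(C) = {w}
FOLLOW(S) = {$}
Therefore, FOLLOW(S) = {$}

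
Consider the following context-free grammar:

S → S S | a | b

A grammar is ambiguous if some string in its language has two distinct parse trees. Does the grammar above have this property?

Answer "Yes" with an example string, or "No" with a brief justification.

Yes - the string 'b a a b a a' has two distinct parse trees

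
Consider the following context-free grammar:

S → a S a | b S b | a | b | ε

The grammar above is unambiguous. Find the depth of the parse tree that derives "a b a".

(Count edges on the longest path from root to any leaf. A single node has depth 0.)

2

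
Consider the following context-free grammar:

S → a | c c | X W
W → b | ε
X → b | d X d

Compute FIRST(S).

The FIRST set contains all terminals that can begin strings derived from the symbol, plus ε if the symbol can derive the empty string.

We compute FIRST(S) using the standard algorithm.
FIRST(S) = {a, b, c, d}
FIRST(W) = {b, ε}
FIRST(X) = {b, d}
Therefore, FIRST(S) = {a, b, c, d}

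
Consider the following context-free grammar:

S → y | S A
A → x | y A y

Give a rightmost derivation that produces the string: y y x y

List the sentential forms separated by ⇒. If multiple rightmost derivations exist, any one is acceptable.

S ⇒ S A ⇒ S y A y ⇒ S y x y ⇒ y y x y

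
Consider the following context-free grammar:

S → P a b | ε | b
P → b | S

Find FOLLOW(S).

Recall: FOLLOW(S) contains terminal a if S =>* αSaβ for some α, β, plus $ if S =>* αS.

We compute FOLLOW(S) using the standard algorithm.
FOLLOW(S) starts with {$}.
FIRST(P) = {a, b, ε}
FIRST(S) = {a, b, ε}
FOLLOW(P) = {a}
FOLLOW(S) = {$, a}
Therefore, FOLLOW(S) = {$, a}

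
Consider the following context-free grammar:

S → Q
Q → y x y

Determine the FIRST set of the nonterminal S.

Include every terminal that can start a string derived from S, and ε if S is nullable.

We compute FIRST(S) using the standard algorithm.
FIRST(Q) = {y}
FIRST(S) = {y}
Therefore, FIRST(S) = {y}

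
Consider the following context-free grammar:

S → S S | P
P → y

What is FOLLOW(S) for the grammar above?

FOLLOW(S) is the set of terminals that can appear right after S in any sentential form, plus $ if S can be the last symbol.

We compute FOLLOW(S) using the standard algorithm.
FOLLOW(S) starts with {$}.
FIRST(P) = {y}
FIRST(S) = {y}
FOLLOW(P) = {$, y}
FOLLOW(S) = {$, y}
Therefore, FOLLOW(S) = {$, y}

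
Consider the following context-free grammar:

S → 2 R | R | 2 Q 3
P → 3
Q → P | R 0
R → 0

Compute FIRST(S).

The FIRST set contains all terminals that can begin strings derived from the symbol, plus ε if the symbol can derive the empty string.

We compute FIRST(S) using the standard algorithm.
FIRST(P) = {3}
FIRST(Q) = {0, 3}
FIRST(R) = {0}
FIRST(S) = {0, 2}
Therefore, FIRST(S) = {0, 2}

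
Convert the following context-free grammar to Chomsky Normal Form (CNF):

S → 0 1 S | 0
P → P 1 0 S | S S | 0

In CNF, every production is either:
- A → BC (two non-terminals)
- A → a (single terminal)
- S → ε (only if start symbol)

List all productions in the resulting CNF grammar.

T0 → 0; T1 → 1; S → 0; P → 0; S → T0 X0; X0 → T1 S; P → P X1; X1 → T1 X2; X2 → T0 S; P → S S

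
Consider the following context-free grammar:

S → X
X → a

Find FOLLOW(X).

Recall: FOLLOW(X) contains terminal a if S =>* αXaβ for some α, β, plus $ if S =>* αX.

We compute FOLLOW(X) using the standard algorithm.
FOLLOW(S) starts with {$}.
FIRST(S) = {a}
FIRST(X) = {a}
FOLLOW(S) = {$}
FOLLOW(X) = {$}
Therefore, FOLLOW(X) = {$}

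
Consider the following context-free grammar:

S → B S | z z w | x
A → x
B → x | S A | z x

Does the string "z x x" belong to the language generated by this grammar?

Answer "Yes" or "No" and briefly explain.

Yes - a valid derivation exists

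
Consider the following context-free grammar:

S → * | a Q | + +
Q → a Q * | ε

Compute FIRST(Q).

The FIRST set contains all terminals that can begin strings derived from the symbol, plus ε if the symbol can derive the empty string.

We compute FIRST(Q) using the standard algorithm.
FIRST(Q) = {a, ε}
FIRST(S) = {*, +, a}
Therefore, FIRST(Q) = {a, ε}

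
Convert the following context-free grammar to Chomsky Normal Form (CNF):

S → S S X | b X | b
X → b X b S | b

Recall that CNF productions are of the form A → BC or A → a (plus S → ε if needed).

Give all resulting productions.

TB → b; S → b; X → b; S → S X0; X0 → S X; S → TB X; X → TB X1; X1 → X X2; X2 → TB S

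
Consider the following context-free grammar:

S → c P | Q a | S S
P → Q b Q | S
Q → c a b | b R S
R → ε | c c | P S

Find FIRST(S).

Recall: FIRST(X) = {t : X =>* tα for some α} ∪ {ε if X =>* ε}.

We compute FIRST(S) using the standard algorithm.
FIRST(P) = {b, c}
FIRST(Q) = {b, c}
FIRST(R) = {b, c, ε}
FIRST(S) = {b, c}
Therefore, FIRST(S) = {b, c}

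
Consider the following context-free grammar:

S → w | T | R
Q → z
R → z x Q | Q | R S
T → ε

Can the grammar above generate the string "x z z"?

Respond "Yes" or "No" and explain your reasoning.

No - no valid derivation exists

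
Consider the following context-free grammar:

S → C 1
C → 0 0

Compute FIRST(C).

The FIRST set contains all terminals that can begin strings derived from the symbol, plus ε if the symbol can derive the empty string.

We compute FIRST(C) using the standard algorithm.
FIRST(C) = {0}
FIRST(S) = {0}
Therefore, FIRST(C) = {0}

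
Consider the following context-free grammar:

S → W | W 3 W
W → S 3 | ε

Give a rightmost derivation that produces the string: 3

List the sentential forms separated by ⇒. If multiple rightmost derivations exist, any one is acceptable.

S ⇒ W 3 W ⇒ W 3 ⇒ 3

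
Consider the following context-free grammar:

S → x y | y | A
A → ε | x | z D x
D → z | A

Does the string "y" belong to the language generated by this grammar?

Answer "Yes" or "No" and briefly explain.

Yes - a valid derivation exists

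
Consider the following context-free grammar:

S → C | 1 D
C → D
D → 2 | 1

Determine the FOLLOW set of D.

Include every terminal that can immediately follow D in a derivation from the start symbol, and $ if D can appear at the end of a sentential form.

We compute FOLLOW(D) using the standard algorithm.
FOLLOW(S) starts with {$}.
FIRST(C) = {1, 2}
FIRST(D) = {1, 2}
FIRST(S) = {1, 2}
FOLLOW(C) = {$}
FOLLOW(D) = {$}
FOLLOW(S) = {$}
Therefore, FOLLOW(D) = {$}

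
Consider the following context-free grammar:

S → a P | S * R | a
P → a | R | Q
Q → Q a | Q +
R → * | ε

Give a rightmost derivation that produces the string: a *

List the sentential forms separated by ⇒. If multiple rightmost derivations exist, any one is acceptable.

S ⇒ a P ⇒ a R ⇒ a *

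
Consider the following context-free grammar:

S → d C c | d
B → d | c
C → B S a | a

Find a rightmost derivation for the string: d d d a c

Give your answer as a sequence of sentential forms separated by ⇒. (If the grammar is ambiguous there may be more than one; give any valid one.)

S ⇒ d C c ⇒ d B S a c ⇒ d B d a c ⇒ d d d a c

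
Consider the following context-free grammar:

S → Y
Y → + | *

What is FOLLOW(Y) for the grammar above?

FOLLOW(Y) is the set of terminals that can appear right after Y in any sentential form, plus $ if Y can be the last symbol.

We compute FOLLOW(Y) using the standard algorithm.
FOLLOW(S) starts with {$}.
FIRST(S) = {*, +}
FIRST(Y) = {*, +}
FOLLOW(S) = {$}
FOLLOW(Y) = {$}
Therefore, FOLLOW(Y) = {$}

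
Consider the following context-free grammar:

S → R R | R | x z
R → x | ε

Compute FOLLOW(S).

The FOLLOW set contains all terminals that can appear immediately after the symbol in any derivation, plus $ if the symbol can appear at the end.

We compute FOLLOW(S) using the standard algorithm.
FOLLOW(S) starts with {$}.
FIRST(R) = {x, ε}
FIRST(S) = {x, ε}
FOLLOW(R) = {$, x}
FOLLOW(S) = {$}
Therefore, FOLLOW(S) = {$}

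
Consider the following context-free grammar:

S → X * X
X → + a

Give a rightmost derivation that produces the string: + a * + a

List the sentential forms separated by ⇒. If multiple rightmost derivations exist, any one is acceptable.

S ⇒ X * X ⇒ X * + a ⇒ + a * + a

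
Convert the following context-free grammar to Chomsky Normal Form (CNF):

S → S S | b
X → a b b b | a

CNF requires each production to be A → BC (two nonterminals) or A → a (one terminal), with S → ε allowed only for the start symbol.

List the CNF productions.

S → b; TA → a; TB → b; X → a; S → S S; X → TA X0; X0 → TB X1; X1 → TB TB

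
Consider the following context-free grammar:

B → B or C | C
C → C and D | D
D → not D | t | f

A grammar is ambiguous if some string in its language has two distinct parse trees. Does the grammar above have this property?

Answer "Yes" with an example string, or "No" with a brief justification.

No - the grammar is unambiguous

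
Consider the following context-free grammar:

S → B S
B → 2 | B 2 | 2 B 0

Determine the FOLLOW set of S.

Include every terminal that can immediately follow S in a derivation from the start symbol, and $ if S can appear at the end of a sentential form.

We compute FOLLOW(S) using the standard algorithm.
FOLLOW(S) starts with {$}.
FIRST(B) = {2}
FIRST(S) = {2}
FOLLOW(B) = {0, 2}
FOLLOW(S) = {$}
Therefore, FOLLOW(S) = {$}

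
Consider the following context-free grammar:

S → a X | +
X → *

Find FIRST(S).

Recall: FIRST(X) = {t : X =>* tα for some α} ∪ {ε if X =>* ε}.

We compute FIRST(S) using the standard algorithm.
FIRST(S) = {+, a}
FIRST(X) = {*}
Therefore, FIRST(S) = {+, a}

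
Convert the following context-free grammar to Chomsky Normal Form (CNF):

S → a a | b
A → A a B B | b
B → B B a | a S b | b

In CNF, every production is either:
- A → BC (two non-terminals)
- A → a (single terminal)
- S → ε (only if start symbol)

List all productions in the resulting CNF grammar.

TA → a; S → b; A → b; TB → b; B → b; S → TA TA; A → A X0; X0 → TA X1; X1 → B B; B → B X2; X2 → B TA; B → TA X3; X3 → S TB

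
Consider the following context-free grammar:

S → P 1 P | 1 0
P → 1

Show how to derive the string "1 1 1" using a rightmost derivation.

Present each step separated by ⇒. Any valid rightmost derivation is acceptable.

S ⇒ P 1 P ⇒ P 1 1 ⇒ 1 1 1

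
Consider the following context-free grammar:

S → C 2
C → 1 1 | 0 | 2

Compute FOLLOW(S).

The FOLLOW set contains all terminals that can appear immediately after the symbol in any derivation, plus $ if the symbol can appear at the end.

We compute FOLLOW(S) using the standard algorithm.
FOLLOW(S) starts with {$}.
FIRST(C) = {0, 1, 2}
FIRST(S) = {0, 1, 2}
FOLLOW(C) = {2}
FOLLOW(S) = {$}
Therefore, FOLLOW(S) = {$}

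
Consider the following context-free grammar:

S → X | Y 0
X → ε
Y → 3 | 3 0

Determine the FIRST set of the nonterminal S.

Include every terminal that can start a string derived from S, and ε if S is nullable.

We compute FIRST(S) using the standard algorithm.
FIRST(S) = {3, ε}
FIRST(X) = {ε}
FIRST(Y) = {3}
Therefore, FIRST(S) = {3, ε}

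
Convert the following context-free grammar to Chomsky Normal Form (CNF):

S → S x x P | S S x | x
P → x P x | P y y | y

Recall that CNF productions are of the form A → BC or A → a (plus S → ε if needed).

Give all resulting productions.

TX → x; S → x; TY → y; P → y; S → S X0; X0 → TX X1; X1 → TX P; S → S X2; X2 → S TX; P → TX X3; X3 → P TX; P → P X4; X4 → TY TY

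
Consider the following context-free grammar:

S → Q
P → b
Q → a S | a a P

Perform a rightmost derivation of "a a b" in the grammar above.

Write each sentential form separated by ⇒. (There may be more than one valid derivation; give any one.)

S ⇒ Q ⇒ a a P ⇒ a a b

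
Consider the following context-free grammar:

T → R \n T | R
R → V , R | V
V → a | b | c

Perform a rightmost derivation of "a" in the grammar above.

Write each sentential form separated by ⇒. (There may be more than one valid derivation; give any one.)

T ⇒ R ⇒ V ⇒ a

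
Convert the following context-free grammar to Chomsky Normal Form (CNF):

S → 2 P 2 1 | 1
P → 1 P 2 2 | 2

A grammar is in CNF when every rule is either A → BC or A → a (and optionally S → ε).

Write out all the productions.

T2 → 2; T1 → 1; S → 1; P → 2; S → T2 X0; X0 → P X1; X1 → T2 T1; P → T1 X2; X2 → P X3; X3 → T2 T2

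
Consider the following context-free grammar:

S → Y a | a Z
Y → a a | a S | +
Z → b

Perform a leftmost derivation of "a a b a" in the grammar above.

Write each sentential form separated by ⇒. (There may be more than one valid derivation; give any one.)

S ⇒ Y a ⇒ a S a ⇒ a a Z a ⇒ a a b a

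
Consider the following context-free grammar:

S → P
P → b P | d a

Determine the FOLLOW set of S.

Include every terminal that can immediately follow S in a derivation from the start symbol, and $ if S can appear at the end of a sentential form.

We compute FOLLOW(S) using the standard algorithm.
FOLLOW(S) starts with {$}.
FIRST(P) = {b, d}
FIRST(S) = {b, d}
FOLLOW(P) = {$}
FOLLOW(S) = {$}
Therefore, FOLLOW(S) = {$}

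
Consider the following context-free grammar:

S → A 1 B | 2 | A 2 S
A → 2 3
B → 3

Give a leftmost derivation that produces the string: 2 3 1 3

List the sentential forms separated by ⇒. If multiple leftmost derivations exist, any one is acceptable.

S ⇒ A 1 B ⇒ 2 3 1 B ⇒ 2 3 1 3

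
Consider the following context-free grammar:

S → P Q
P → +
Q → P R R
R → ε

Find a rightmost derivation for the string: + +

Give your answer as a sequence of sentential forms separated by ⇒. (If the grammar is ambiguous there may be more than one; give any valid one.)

S ⇒ P Q ⇒ P P R R ⇒ P P R ⇒ P P ⇒ P + ⇒ + +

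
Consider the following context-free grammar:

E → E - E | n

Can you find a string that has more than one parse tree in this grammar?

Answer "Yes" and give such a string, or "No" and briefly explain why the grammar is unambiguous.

Yes - the string 'n - n - n - n' has two distinct parse trees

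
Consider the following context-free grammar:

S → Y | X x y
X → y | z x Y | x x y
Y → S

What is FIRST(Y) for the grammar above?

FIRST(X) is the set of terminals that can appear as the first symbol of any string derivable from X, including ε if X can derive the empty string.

We compute FIRST(Y) using the standard algorithm.
FIRST(S) = {x, y, z}
FIRST(X) = {x, y, z}
FIRST(Y) = {x, y, z}
Therefore, FIRST(Y) = {x, y, z}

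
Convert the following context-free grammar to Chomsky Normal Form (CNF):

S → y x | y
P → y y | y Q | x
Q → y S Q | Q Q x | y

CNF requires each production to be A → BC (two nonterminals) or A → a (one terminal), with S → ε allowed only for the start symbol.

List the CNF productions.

TY → y; TX → x; S → y; P → x; Q → y; S → TY TX; P → TY TY; P → TY Q; Q → TY X0; X0 → S Q; Q → Q X1; X1 → Q TX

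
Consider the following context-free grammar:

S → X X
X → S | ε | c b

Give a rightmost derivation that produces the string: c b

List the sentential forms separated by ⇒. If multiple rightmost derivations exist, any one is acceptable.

S ⇒ X X ⇒ X ⇒ c b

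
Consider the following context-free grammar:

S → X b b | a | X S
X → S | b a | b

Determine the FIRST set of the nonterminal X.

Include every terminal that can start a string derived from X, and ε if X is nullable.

We compute FIRST(X) using the standard algorithm.
FIRST(S) = {a, b}
FIRST(X) = {a, b}
Therefore, FIRST(X) = {a, b}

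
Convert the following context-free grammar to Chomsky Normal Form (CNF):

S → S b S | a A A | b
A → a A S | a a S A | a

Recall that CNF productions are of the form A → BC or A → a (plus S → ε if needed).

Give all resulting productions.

TB → b; TA → a; S → b; A → a; S → S X0; X0 → TB S; S → TA X1; X1 → A A; A → TA X2; X2 → A S; A → TA X3; X3 → TA X4; X4 → S A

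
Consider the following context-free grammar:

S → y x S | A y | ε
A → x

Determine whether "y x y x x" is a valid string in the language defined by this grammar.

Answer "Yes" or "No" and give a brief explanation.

No - no valid derivation exists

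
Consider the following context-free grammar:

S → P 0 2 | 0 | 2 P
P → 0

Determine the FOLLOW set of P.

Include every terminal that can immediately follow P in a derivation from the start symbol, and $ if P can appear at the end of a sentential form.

We compute FOLLOW(P) using the standard algorithm.
FOLLOW(S) starts with {$}.
FIRST(P) = {0}
FIRST(S) = {0, 2}
FOLLOW(P) = {$, 0}
FOLLOW(S) = {$}
Therefore, FOLLOW(P) = {$, 0}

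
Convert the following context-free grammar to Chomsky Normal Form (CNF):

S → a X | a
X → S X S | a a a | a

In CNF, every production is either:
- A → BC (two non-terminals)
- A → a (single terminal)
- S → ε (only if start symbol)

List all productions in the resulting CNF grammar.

TA → a; S → a; X → a; S → TA X; X → S X0; X0 → X S; X → TA X1; X1 → TA TA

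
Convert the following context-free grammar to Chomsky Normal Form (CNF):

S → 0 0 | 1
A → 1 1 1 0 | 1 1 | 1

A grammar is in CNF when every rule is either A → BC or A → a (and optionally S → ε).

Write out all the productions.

T0 → 0; S → 1; T1 → 1; A → 1; S → T0 T0; A → T1 X0; X0 → T1 X1; X1 → T1 T0; A → T1 T1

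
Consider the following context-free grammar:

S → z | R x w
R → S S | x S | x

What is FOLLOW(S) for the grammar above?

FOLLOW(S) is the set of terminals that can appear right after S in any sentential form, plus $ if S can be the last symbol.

We compute FOLLOW(S) using the standard algorithm.
FOLLOW(S) starts with {$}.
FIRST(R) = {x, z}
FIRST(S) = {x, z}
FOLLOW(R) = {x}
FOLLOW(S) = {$, x, z}
Therefore, FOLLOW(S) = {$, x, z}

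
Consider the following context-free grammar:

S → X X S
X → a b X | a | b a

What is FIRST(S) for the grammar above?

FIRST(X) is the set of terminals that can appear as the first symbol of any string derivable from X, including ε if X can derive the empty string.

We compute FIRST(S) using the standard algorithm.
FIRST(S) = {a, b}
FIRST(X) = {a, b}
Therefore, FIRST(S) = {a, b}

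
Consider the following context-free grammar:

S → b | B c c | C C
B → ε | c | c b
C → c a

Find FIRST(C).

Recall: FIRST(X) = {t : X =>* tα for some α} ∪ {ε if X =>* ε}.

We compute FIRST(C) using the standard algorithm.
FIRST(B) = {c, ε}
FIRST(C) = {c}
FIRST(S) = {b, c}
Therefore, FIRST(C) = {c}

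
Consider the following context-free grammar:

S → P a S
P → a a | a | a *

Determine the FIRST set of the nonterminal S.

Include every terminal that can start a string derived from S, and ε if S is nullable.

We compute FIRST(S) using the standard algorithm.
FIRST(P) = {a}
FIRST(S) = {a}
Therefore, FIRST(S) = {a}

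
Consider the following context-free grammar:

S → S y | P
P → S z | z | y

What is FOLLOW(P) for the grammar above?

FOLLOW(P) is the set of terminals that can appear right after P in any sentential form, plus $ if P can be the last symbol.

We compute FOLLOW(P) using the standard algorithm.
FOLLOW(S) starts with {$}.
FIRST(P) = {y, z}
FIRST(S) = {y, z}
FOLLOW(P) = {$, y, z}
FOLLOW(S) = {$, y, z}
Therefore, FOLLOW(P) = {$, y, z}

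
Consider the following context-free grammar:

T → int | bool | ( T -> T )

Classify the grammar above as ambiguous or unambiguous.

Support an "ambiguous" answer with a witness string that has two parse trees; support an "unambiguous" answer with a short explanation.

Unambiguous - every string in the language has a unique parse tree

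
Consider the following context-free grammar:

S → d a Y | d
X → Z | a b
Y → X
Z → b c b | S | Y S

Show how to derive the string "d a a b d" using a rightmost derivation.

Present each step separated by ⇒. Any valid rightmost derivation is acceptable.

S ⇒ d a Y ⇒ d a X ⇒ d a Z ⇒ d a Y S ⇒ d a Y d ⇒ d a X d ⇒ d a a b d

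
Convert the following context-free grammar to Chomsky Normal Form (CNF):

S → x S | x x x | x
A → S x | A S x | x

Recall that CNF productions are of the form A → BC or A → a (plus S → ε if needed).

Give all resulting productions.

TX → x; S → x; A → x; S → TX S; S → TX X0; X0 → TX TX; A → S TX; A → A X1; X1 → S TX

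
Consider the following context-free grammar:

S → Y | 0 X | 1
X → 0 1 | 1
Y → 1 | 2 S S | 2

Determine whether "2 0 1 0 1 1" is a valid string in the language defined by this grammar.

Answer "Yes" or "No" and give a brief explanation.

No - no valid derivation exists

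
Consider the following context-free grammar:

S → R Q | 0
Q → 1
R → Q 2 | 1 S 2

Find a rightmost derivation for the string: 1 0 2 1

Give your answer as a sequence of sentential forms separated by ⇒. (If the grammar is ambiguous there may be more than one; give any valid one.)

S ⇒ R Q ⇒ R 1 ⇒ 1 S 2 1 ⇒ 1 0 2 1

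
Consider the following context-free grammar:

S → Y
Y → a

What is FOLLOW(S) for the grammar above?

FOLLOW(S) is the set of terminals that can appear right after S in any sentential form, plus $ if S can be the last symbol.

We compute FOLLOW(S) using the standard algorithm.
FOLLOW(S) starts with {$}.
FIRST(S) = {a}
FIRST(Y) = {a}
FOLLOW(S) = {$}
FOLLOW(Y) = {$}
Therefore, FOLLOW(S) = {$}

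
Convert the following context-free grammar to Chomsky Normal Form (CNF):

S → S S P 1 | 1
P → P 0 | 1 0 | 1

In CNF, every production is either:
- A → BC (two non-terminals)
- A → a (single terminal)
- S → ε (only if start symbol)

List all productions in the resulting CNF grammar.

T1 → 1; S → 1; T0 → 0; P → 1; S → S X0; X0 → S X1; X1 → P T1; P → P T0; P → T1 T0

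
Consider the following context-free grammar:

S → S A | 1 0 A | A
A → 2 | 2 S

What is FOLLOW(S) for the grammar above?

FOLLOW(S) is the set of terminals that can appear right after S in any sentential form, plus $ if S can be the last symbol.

We compute FOLLOW(S) using the standard algorithm.
FOLLOW(S) starts with {$}.
FIRST(A) = {2}
FIRST(S) = {1, 2}
FOLLOW(A) = {$, 2}
FOLLOW(S) = {$, 2}
Therefore, FOLLOW(S) = {$, 2}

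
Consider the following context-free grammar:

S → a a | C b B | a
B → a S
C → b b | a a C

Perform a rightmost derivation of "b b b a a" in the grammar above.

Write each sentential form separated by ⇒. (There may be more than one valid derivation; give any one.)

S ⇒ C b B ⇒ C b a S ⇒ C b a a ⇒ b b b a a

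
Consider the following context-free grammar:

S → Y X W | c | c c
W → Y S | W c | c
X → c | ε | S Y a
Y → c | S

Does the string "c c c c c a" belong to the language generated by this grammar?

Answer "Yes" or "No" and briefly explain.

No - no valid derivation exists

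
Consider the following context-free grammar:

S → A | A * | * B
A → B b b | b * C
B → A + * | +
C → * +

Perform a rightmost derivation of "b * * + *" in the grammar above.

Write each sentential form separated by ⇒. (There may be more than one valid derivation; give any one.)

S ⇒ A * ⇒ b * C * ⇒ b * * + *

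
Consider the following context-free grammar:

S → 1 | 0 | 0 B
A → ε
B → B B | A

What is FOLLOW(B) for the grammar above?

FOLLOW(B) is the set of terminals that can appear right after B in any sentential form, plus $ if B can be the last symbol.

We compute FOLLOW(B) using the standard algorithm.
FOLLOW(S) starts with {$}.
FIRST(A) = {ε}
FIRST(B) = {ε}
FIRST(S) = {0, 1}
FOLLOW(A) = {$}
FOLLOW(B) = {$}
FOLLOW(S) = {$}
Therefore, FOLLOW(B) = {$}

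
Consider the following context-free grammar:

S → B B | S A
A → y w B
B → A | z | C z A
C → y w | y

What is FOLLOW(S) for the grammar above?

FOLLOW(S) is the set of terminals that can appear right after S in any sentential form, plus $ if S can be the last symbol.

We compute FOLLOW(S) using the standard algorithm.
FOLLOW(S) starts with {$}.
FIRST(A) = {y}
FIRST(B) = {y, z}
FIRST(C) = {y}
FIRST(S) = {y, z}
FOLLOW(A) = {$, y, z}
FOLLOW(B) = {$, y, z}
FOLLOW(C) = {z}
FOLLOW(S) = {$, y}
Therefore, FOLLOW(S) = {$, y}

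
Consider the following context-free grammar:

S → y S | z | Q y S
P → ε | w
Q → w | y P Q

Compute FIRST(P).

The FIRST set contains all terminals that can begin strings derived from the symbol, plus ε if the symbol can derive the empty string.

We compute FIRST(P) using the standard algorithm.
FIRST(P) = {w, ε}
FIRST(Q) = {w, y}
FIRST(S) = {w, y, z}
Therefore, FIRST(P) = {w, ε}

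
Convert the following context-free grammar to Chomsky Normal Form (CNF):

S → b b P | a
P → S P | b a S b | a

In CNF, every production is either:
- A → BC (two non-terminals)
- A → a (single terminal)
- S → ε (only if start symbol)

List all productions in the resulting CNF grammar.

TB → b; S → a; TA → a; P → a; S → TB X0; X0 → TB P; P → S P; P → TB X1; X1 → TA X2; X2 → S TB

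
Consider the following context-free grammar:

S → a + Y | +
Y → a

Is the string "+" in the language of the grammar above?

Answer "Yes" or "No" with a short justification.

Yes - a valid derivation exists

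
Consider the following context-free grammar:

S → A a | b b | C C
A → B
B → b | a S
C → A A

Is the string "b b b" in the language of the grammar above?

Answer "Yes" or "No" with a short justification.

No - no valid derivation exists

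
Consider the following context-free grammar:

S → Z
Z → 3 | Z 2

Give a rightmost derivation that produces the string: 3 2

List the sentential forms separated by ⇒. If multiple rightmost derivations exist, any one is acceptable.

S ⇒ Z ⇒ Z 2 ⇒ 3 2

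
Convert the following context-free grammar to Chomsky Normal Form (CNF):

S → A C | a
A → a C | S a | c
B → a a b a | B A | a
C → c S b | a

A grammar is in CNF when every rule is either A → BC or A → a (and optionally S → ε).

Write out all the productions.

S → a; TA → a; A → c; TB → b; B → a; TC → c; C → a; S → A C; A → TA C; A → S TA; B → TA X0; X0 → TA X1; X1 → TB TA; B → B A; C → TC X2; X2 → S TB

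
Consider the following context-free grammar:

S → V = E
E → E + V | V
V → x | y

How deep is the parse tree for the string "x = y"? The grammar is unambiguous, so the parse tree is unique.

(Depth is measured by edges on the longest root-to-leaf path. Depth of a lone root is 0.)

3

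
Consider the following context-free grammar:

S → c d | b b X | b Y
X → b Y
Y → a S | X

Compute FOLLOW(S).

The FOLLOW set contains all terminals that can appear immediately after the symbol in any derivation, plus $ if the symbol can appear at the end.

We compute FOLLOW(S) using the standard algorithm.
FOLLOW(S) starts with {$}.
FIRST(S) = {b, c}
FIRST(X) = {b}
FIRST(Y) = {a, b}
FOLLOW(S) = {$}
FOLLOW(X) = {$}
FOLLOW(Y) = {$}
Therefore, FOLLOW(S) = {$}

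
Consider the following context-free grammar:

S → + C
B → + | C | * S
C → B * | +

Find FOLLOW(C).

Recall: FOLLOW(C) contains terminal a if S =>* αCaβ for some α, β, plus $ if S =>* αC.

We compute FOLLOW(C) using the standard algorithm.
FOLLOW(S) starts with {$}.
FIRST(B) = {*, +}
FIRST(C) = {*, +}
FIRST(S) = {+}
FOLLOW(B) = {*}
FOLLOW(C) = {$, *}
FOLLOW(S) = {$, *}
Therefore, FOLLOW(C) = {$, *}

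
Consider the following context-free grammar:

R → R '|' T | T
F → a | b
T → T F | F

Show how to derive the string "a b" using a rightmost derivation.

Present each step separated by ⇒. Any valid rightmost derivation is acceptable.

R ⇒ T ⇒ T F ⇒ T b ⇒ F b ⇒ a b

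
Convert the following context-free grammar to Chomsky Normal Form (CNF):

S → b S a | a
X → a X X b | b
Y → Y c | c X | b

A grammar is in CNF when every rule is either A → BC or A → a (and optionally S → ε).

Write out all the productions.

TB → b; TA → a; S → a; X → b; TC → c; Y → b; S → TB X0; X0 → S TA; X → TA X1; X1 → X X2; X2 → X TB; Y → Y TC; Y → TC X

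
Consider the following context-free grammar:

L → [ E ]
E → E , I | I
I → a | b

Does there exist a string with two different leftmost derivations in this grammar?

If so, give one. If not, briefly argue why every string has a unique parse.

No - every string in the language has a unique leftmost derivation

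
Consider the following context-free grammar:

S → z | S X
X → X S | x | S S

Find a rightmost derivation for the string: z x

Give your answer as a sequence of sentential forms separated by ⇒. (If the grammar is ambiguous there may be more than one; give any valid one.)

S ⇒ S X ⇒ S x ⇒ z x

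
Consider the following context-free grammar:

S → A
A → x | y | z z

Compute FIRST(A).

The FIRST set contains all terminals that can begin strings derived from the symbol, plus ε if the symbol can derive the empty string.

We compute FIRST(A) using the standard algorithm.
FIRST(A) = {x, y, z}
FIRST(S) = {x, y, z}
Therefore, FIRST(A) = {x, y, z}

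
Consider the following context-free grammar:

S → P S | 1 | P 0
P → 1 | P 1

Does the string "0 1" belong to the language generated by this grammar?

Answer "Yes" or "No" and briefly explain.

No - no valid derivation exists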